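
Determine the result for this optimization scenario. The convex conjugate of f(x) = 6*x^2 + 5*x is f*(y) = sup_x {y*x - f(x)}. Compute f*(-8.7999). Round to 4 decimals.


f*(y) = sup_x {y*x - a*x^2 - b*x} = sup_x {(y-b)*x - a*x^2}
FOC: (y - b) - 2a*x = 0 => x* = (y - b)/(2a)
x* = (-8.7999 - 5)/(2*6) = -1.15
f*(-8.7999) = (y-b)^2/(4a) = (-8.7999 - 5)^2/(4*6)
= 190.4372/24 = 7.9349


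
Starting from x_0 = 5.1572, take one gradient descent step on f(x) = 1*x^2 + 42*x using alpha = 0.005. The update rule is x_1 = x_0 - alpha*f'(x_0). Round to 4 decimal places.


We compute the gradient at x_0 and apply the update.
f'(x) = 2*x + 42
f'(5.1572) = 2*5.1572 + 42 = 52.3144
x_1 = 5.1572 - 0.005*52.3144 = 4.8956


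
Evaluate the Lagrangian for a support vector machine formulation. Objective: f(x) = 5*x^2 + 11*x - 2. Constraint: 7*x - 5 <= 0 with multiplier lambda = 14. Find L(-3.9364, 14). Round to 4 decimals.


Step 1: Evaluate f(x).
f(-3.9364) = 5*(-3.9364)^2 + 11*(-3.9364) - 2 = 32.1758
Step 2: Evaluate g(x).
g(-3.9364) = 7*-3.9364 - 5 = -32.5548
Step 3: Compute Lagrangian.
L = 32.1758 + 14*-32.5548 = -423.5914


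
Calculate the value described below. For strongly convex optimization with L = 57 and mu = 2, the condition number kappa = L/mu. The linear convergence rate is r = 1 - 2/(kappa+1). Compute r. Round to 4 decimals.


Step 1: Compute the condition number.
kappa = L/mu = 57/2 = 28.5
Step 2: Compute the convergence rate.
r = 1 - 2/(kappa + 1) = 1 - 2*mu/(L + mu) = (L - mu)/(L + mu) = 55/59 = 0.9322


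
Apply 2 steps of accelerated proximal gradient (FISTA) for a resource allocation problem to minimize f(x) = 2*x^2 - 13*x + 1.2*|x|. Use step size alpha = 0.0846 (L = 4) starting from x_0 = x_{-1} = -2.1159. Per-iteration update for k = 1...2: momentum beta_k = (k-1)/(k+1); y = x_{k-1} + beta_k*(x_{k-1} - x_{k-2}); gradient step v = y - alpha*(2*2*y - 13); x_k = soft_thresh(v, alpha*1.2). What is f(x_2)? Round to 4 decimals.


FISTA on f(x) = 2*x^2 - 13*x + 1.2*|x|
L = 4, alpha = 0.0846
Iteration 1: beta = 0.0, y = -2.1159 + 0.0*(-2.1159 + 2.1159) = -2.1159
  grad(y) = -21.4636, v = y - alpha*grad = -0.3001
  prox(v) = soft_thresh(-0.3001, 0.1015) = -0.1986
Iteration 2: beta = 0.3333, y = -0.1986 + 0.3333*(-0.1986 + 2.1159) = 0.4406
  grad(y) = -11.2378, v = y - alpha*grad = 1.3913
  prox(v) = soft_thresh(1.3913, 0.1015) = 1.2898
f(x_2) = 2*1.2898^2 - 13*1.2898 + 1.2*|1.2898| = -11.8921


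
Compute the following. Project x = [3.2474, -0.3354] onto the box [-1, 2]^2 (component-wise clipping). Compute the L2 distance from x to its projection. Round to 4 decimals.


Project each component onto [-1, 2].
clip(3.2474) = 2.0, clip(-0.3354) = -0.3354
Projection = [2.0, -0.3354]
Squared diffs: [1.556, 0.0]
Distance = sqrt(1.556) = 1.2474


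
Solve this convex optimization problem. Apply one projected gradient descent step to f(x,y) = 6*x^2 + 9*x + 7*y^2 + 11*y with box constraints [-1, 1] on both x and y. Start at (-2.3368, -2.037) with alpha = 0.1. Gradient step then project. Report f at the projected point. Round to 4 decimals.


Step 1: Compute gradient at (-2.3368, -2.037).
grad_x = 2*6*-2.3368 + 9 = -19.0416
grad_y = 2*7*-2.037 + 11 = -17.518
Step 2: Gradient step.
x_raw = -2.3368 - 0.1*-19.0416 = -0.4326
y_raw = -2.037 - 0.1*-17.518 = -0.2852
Step 3: Project onto [-1, 1].
x_proj = clip(-0.4326) = -0.4326
y_proj = clip(-0.2852) = -0.2852
Step 4: Evaluate f.
f(-0.4326, -0.2852) = -5.3385


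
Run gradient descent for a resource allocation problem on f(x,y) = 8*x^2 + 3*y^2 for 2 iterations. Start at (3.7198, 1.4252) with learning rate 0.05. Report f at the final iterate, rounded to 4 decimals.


Gradient descent on f(x,y) = 8*x^2 + 3*y^2.
Starting point: (3.7198, 1.4252), alpha = 0.05
Step 1: grad_x = 2*8*3.7198 = 59.5168, grad_y = 2*3*1.4252 = 8.5512
  x_1 = 3.7198 - 0.05*59.5168 = 0.744
  y_1 = 1.4252 - 0.05*8.5512 = 0.9976
Step 2: grad_x = 2*8*0.744 = 11.9034, grad_y = 2*3*0.9976 = 5.9858
  x_2 = 0.744 - 0.05*11.9034 = 0.1488
  y_2 = 0.9976 - 0.05*5.9858 = 0.6983
f(0.1488, 0.6983) = 8*0.1488^2 + 3*0.6983^2 = 1.6402


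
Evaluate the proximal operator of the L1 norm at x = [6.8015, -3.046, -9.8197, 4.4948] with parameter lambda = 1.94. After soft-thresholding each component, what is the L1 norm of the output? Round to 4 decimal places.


Soft-thresholding with lambda = 1.94:
prox(6.8015) = sign(6.8015)*max(|6.8015| - 1.94, 0) = 4.8615
prox(-3.046) = sign(-3.046)*max(|-3.046| - 1.94, 0) = -1.106
prox(-9.8197) = sign(-9.8197)*max(|-9.8197| - 1.94, 0) = -7.8797
prox(4.4948) = sign(4.4948)*max(|4.4948| - 1.94, 0) = 2.5548
prox(x) = [4.8615, -1.106, -7.8797, 2.5548]
||prox(x)||_1 = 4.8615 + 1.106 + 7.8797 + 2.5548 = 16.402


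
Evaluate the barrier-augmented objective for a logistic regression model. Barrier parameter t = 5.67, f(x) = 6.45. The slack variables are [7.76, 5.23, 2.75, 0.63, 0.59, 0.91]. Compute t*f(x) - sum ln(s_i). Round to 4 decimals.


Step 1: Compute log-barrier.
ln values: [2.049, 1.6544, 1.0116, -0.462, -0.5276, -0.0943]
phi = -(2.049 + 1.6544 + 1.0116 - 0.462 - 0.5276 - 0.0943) = -3.631
Step 2: Compute augmented objective.
t*f(x) = 5.67*6.45 = 36.5715
Total = 36.5715 - 3.631 = 32.9405


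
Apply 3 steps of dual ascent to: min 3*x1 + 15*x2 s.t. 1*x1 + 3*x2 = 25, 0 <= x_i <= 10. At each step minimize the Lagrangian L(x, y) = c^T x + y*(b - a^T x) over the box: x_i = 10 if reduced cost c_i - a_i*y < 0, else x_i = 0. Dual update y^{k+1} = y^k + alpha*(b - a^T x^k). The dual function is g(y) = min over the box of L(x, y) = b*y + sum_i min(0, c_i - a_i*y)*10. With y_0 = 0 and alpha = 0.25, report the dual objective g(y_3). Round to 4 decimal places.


Dual ascent for LP: min 3*x1 + 15*x2, 1*x1 + 3*x2 = 25, 0 <= x_i <= 10
Step 1: y^k = 0.0, reduced costs: (3.0, 15.0)
  x^k = (0.0, 0.0), subgradient = b - a^T x = 25.0
  y^{k+1} = 0.0 + 0.25*25.0 = 6.25
Step 2: y^k = 6.25, reduced costs: (-3.25, -3.75)
  x^k = (10.0, 10.0), subgradient = b - a^T x = -15.0
  y^{k+1} = 6.25 + 0.25*-15.0 = 2.5
Step 3: y^k = 2.5, reduced costs: (0.5, 7.5)
  x^k = (0.0, 0.0), subgradient = b - a^T x = 25.0
  y^{k+1} = 2.5 + 0.25*25.0 = 8.75
Dual objective at y_3 = 8.75: reduced costs (-5.75, -11.25), box minimizer x = (10.0, 10.0)
g(y_3) = b*y + (c1 - a1*y)*x1 + (c2 - a2*y)*x2 = 25*8.75 + (-5.75)*10.0 + (-11.25)*10.0 = 218.75 - 57.5 - 112.5 = 48.75


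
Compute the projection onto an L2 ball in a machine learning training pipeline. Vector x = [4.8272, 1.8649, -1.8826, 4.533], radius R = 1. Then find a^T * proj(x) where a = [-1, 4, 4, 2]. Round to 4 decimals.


Step 1: Compute ||x|| (intermediates to 6 decimals).
||x|| = sqrt(4.8272^2 + 1.8649^2 + (-1.8826)^2 + 4.533^2) = 7.13246
Step 2: Project.
Since ||x|| > R, scale = R/||x|| = 1/7.13246 = 0.140204, proj(x) = scale * x
proj(x) = [0.676793, 0.261466, -0.263948, 0.635545]
Step 3: Dot product.
a^T * proj(x) = -1*0.676793 + 4*0.261466 + 4*(-0.263948) + 2*0.635545 = 0.5844


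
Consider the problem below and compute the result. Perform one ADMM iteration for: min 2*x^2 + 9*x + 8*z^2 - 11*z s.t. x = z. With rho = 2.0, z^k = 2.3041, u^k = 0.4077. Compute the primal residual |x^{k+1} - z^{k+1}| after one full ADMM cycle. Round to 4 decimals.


ADMM iteration with rho = 2.0, z^k = 2.3041, u^k = 0.4077
Step 1: x-update.
Minimize 2*x^2 + 9*x + (2.0/2)*(x - 2.3041 + 0.4077)^2
FOC: (2*2 + 2.0)*x = -9 + 2.0*(2.3041 - 0.4077)
x^{k+1} = -0.8679
Step 2: z-update.
Minimize 8*z^2 - 11*z + (2.0/2)*(-0.8679 - z + 0.4077)^2
FOC: (2*8 + 2.0)*z = 11 + 2.0*(-0.8679 + 0.4077)
z^{k+1} = 0.56
Step 3: u-update.
u^{k+1} = 0.4077 - 0.8679 - 0.56 = -1.0201
Step 4: Primal residual = |-0.8679 - 0.56| = 1.4278


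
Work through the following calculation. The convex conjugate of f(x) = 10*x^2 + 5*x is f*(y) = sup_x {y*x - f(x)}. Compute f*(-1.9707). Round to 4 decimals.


f*(y) = sup_x {y*x - a*x^2 - b*x} = sup_x {(y-b)*x - a*x^2}
FOC: (y - b) - 2a*x = 0 => x* = (y - b)/(2a)
x* = (-1.9707 - 5)/(2*10) = -0.3485
f*(-1.9707) = (y-b)^2/(4a) = (-1.9707 - 5)^2/(4*10)
= 48.5907/40 = 1.2148


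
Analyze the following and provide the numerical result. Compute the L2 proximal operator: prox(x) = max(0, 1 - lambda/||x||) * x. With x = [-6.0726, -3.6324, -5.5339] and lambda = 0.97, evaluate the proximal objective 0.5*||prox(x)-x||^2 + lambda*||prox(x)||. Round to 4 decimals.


Step 1: Compute ||x||.
||x|| = 8.983
Step 2: Compute scaling factor.
scale = max(0, 1 - 0.97/8.983) = 0.892
Step 3: prox(x) = [-5.4169, -3.2402, -4.9363]
||prox(x)|| = 8.013
Step 4: Proximal objective.
0.5*||prox-x||^2 = 0.4705
lambda*||prox|| = 7.7726
Total = 8.2431


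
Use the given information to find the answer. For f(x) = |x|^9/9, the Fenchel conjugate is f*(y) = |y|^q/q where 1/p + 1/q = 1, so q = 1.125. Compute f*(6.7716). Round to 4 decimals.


The conjugate exponent q satisfies 1/p + 1/q = 1.
p = 9, so q = 9/(9 - 1) = 1.125
|y|^q = 6.7716^1.125 = 8.6006
f*(6.7716) = 8.6006 / 1.125 = 7.645


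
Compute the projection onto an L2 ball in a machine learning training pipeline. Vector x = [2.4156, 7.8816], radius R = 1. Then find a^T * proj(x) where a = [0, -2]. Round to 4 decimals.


Step 1: Compute ||x|| (intermediates to 6 decimals).
||x|| = sqrt(2.4156^2 + 7.8816^2) = 8.243467
Step 2: Project.
Since ||x|| > R, scale = R/||x|| = 1/8.243467 = 0.121308, proj(x) = scale * x
proj(x) = [0.293032, 0.956101]
Step 3: Dot product.
a^T * proj(x) = 0*0.293032 - 2*0.956101 = -1.9122


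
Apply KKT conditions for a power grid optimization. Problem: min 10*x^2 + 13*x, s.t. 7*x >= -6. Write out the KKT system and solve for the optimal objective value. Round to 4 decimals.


Step 1: Try lambda = 0 (constraint inactive).
Stationarity: 2*10*x + 13 = 0
x* = -13/(2*10) = -0.65
Check constraint: 7*-0.65 = -4.55 >= -6 -- satisfied.
Step 2: Compute optimal value.
f(x*) = 10*(-0.65)^2 + 13*(-0.65) = -4.225


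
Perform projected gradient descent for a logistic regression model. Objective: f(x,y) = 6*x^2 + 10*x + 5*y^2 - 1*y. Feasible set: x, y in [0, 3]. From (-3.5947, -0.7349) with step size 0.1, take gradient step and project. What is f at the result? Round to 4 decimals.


Step 1: Compute gradient at (-3.5947, -0.7349).
grad_x = 2*6*-3.5947 + 10 = -33.1364
grad_y = 2*5*-0.7349 - 1 = -8.349
Step 2: Gradient step.
x_raw = -3.5947 - 0.1*-33.1364 = -0.2811
y_raw = -0.7349 - 0.1*-8.349 = 0.1
Step 3: Project onto [0, 3].
x_proj = clip(-0.2811) = 0.0
y_proj = clip(0.1) = 0.1
Step 4: Evaluate f.
f(0.0, 0.1) = -0.05


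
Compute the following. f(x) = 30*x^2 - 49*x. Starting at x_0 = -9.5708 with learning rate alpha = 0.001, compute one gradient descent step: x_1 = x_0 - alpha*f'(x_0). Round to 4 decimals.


We compute the gradient at x_0 and apply the update.
f'(x) = 60*x - 49
f'(-9.5708) = 60*-9.5708 - 49 = -623.248
x_1 = -9.5708 - 0.001*-623.248 = -8.9476


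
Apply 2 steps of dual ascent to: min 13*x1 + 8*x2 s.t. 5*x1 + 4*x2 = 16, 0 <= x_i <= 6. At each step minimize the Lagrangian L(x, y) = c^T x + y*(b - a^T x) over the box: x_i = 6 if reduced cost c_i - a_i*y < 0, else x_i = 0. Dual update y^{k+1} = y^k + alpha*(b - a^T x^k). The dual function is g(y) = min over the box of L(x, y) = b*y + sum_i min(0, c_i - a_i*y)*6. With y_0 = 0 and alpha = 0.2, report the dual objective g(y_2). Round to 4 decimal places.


Dual ascent for LP: min 13*x1 + 8*x2, 5*x1 + 4*x2 = 16, 0 <= x_i <= 6
Step 1: y^k = 0.0, reduced costs: (13.0, 8.0)
  x^k = (0.0, 0.0), subgradient = b - a^T x = 16.0
  y^{k+1} = 0.0 + 0.2*16.0 = 3.2
Step 2: y^k = 3.2, reduced costs: (-3.0, -4.8)
  x^k = (6.0, 6.0), subgradient = b - a^T x = -38.0
  y^{k+1} = 3.2 + 0.2*-38.0 = -4.4
Dual objective at y_2 = -4.4: reduced costs (35.0, 25.6), box minimizer x = (0.0, 0.0)
g(y_2) = b*y + (c1 - a1*y)*x1 + (c2 - a2*y)*x2 = 16*(-4.4) + 35.0*0.0 + 25.6*0.0 = -70.4 + 0.0 + 0.0 = -70.4


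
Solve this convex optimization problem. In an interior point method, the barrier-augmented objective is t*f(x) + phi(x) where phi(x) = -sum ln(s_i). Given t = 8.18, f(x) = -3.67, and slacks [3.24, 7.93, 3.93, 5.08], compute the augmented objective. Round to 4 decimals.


Step 1: Compute log-barrier.
ln values: [1.1756, 2.0707, 1.3686, 1.6253]
phi = -(1.1756 + 2.0707 + 1.3686 + 1.6253) = -6.2402
Step 2: Compute augmented objective.
t*f(x) = 8.18*-3.67 = -30.0206
Total = -30.0206 - 6.2402 = -36.2608


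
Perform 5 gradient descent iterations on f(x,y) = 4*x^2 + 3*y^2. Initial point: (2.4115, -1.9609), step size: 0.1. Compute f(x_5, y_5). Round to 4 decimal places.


Gradient descent on f(x,y) = 4*x^2 + 3*y^2.
Starting point: (2.4115, -1.9609), alpha = 0.1
Step 1: grad_x = 2*4*2.4115 = 19.292, grad_y = 2*3*-1.9609 = -11.7654
  x_1 = 2.4115 - 0.1*19.292 = 0.4823
  y_1 = -1.9609 - 0.1*-11.7654 = -0.7844
Step 2: grad_x = 2*4*0.4823 = 3.8584, grad_y = 2*3*-0.7844 = -4.7062
  x_2 = 0.4823 - 0.1*3.8584 = 0.0965
  y_2 = -0.7844 - 0.1*-4.7062 = -0.3137
Step 3: grad_x = 2*4*0.0965 = 0.7717, grad_y = 2*3*-0.3137 = -1.8825
  x_3 = 0.0965 - 0.1*0.7717 = 0.0193
  y_3 = -0.3137 - 0.1*-1.8825 = -0.1255
Step 4: grad_x = 2*4*0.0193 = 0.1543, grad_y = 2*3*-0.1255 = -0.753
  x_4 = 0.0193 - 0.1*0.1543 = 0.0039
  y_4 = -0.1255 - 0.1*-0.753 = -0.0502
Step 5: grad_x = 2*4*0.0039 = 0.0309, grad_y = 2*3*-0.0502 = -0.3012
  x_5 = 0.0039 - 0.1*0.0309 = 0.0008
  y_5 = -0.0502 - 0.1*-0.3012 = -0.0201
f(0.0008, -0.0201) = 4*0.0008^2 + 3*(-0.0201)^2 = 0.0012


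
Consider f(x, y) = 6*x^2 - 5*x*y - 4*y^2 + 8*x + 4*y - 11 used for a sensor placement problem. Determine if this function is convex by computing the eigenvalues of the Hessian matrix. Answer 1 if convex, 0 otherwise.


The Hessian of f(x,y) = 6*x^2 - 5*x*y - 4*y^2 + 8*x + 4*y - 11 is:
H = [[12, -5], [-5, -8]]
Trace = 12 - 8 = 4
Determinant = 12*-8 - (-5)^2 = -121
Discriminant = (4)^2 - 4*-121 = 500.0
Eigenvalues: lambda_1 = -9.1803, lambda_2 = 13.1803
The function is not convex.

0


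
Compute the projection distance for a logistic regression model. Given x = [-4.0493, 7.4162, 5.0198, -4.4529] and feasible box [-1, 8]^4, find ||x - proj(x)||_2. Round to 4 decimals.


Project each component onto [-1, 8].
clip(-4.0493) = -1.0, clip(7.4162) = 7.4162, clip(5.0198) = 5.0198, clip(-4.4529) = -1.0
Projection = [-1.0, 7.4162, 5.0198, -1.0]
Squared diffs: [9.2982, 0.0, 0.0, 11.9225]
Distance = sqrt(21.2207) = 4.6066


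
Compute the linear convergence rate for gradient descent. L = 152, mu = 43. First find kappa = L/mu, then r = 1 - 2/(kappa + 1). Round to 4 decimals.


Step 1: Compute the condition number.
kappa = L/mu = 152/43 = 3.5349
Step 2: Compute the convergence rate.
r = 1 - 2/(kappa + 1) = 1 - 2*mu/(L + mu) = (L - mu)/(L + mu) = 109/195 = 0.559


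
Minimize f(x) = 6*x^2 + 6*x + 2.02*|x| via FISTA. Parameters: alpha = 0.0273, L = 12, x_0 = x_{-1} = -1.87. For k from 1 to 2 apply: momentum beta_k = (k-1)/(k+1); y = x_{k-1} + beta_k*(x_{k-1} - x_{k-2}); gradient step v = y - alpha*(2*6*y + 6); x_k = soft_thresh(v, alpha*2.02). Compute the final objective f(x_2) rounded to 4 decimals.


FISTA on f(x) = 6*x^2 + 6*x + 2.02*|x|
L = 12, alpha = 0.0273
Iteration 1: beta = 0.0, y = -1.87 + 0.0*(-1.87 + 1.87) = -1.87
  grad(y) = -16.44, v = y - alpha*grad = -1.4212
  prox(v) = soft_thresh(-1.4212, 0.0551) = -1.366
Iteration 2: beta = 0.3333, y = -1.366 + 0.3333*(-1.366 + 1.87) = -1.1981
  grad(y) = -8.3767, v = y - alpha*grad = -0.9694
  prox(v) = soft_thresh(-0.9694, 0.0551) = -0.9142
f(x_2) = 6*(-0.9142)^2 + 6*(-0.9142) + 2.02*|-0.9142| = 1.3762


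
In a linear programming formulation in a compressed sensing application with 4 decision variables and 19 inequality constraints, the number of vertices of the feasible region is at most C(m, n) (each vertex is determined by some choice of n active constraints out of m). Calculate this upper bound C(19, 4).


Each vertex corresponds to some choice of n active constraints out of m, so the number of vertices is at most C(m, n) = m! / (n!(m-n)!).
m = 19, n = 4
Numerator: 19 * 18 * 17 * 16
Denominator: 4! = 24
C(19, 4) = 3876


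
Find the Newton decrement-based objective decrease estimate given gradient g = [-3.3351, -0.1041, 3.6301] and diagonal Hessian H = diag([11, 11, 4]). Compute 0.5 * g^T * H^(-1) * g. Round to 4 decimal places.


Step 1: H is diagonal, so H^(-1) * g = [-0.3032, -0.0095, 0.9075].
Step 2: g^T H^(-1) g = sum_i g_i^2 / H_ii
  = (-3.3351)^2/11 + (-0.1041)^2/11 + (3.6301)^2/4
  = 1.0112 + 0.001 + 3.2944 = 4.3066
Step 3: Objective decrease = 0.5 * g^T H^(-1) g = 2.1533


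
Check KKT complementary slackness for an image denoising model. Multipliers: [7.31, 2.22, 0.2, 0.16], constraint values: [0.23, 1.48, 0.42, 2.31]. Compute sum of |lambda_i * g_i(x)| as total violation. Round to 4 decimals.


KKT complementary slackness check:
lambda_1 * g_1 = 7.31 * 0.23 = 1.6813
lambda_2 * g_2 = 2.22 * 1.48 = 3.2856
lambda_3 * g_3 = 0.2 * 0.42 = 0.084
lambda_4 * g_4 = 0.16 * 2.31 = 0.3696
Total violation = 1.6813 + 3.2856 + 0.084 + 0.3696 = 5.4205


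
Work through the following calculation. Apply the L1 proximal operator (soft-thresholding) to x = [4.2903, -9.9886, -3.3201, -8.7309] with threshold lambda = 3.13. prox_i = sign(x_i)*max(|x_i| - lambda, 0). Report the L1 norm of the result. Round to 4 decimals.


Soft-thresholding with lambda = 3.13:
prox(4.2903) = sign(4.2903)*max(|4.2903| - 3.13, 0) = 1.1603
prox(-9.9886) = sign(-9.9886)*max(|-9.9886| - 3.13, 0) = -6.8586
prox(-3.3201) = sign(-3.3201)*max(|-3.3201| - 3.13, 0) = -0.1901
prox(-8.7309) = sign(-8.7309)*max(|-8.7309| - 3.13, 0) = -5.6009
prox(x) = [1.1603, -6.8586, -0.1901, -5.6009]
||prox(x)||_1 = 1.1603 + 6.8586 + 0.1901 + 5.6009 = 13.8099


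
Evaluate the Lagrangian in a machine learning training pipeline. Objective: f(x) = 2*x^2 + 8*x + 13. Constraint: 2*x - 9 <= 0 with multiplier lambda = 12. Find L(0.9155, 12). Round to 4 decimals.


Step 1: Evaluate f(x).
f(0.9155) = 2*0.9155^2 + 8*0.9155 + 13 = 22.0003
Step 2: Evaluate g(x).
g(0.9155) = 2*0.9155 - 9 = -7.169
Step 3: Compute Lagrangian.
L = 22.0003 + 12*-7.169 = -64.0277


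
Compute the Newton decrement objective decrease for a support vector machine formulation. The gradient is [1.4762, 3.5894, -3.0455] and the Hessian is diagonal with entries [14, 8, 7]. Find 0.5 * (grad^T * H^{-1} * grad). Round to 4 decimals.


Step 1: H is diagonal, so H^(-1) * g = [0.1054, 0.4487, -0.4351].
Step 2: g^T H^(-1) g = sum_i g_i^2 / H_ii
  = (1.4762)^2/14 + (3.5894)^2/8 + (-3.0455)^2/7
  = 0.1557 + 1.6105 + 1.325 = 3.0911
Step 3: Objective decrease = 0.5 * g^T H^(-1) g = 1.5456


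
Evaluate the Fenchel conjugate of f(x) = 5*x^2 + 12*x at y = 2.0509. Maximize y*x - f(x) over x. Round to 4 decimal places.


f*(y) = sup_x {y*x - a*x^2 - b*x} = sup_x {(y-b)*x - a*x^2}
FOC: (y - b) - 2a*x = 0 => x* = (y - b)/(2a)
x* = (2.0509 - 12)/(2*5) = -0.9949
f*(2.0509) = (y-b)^2/(4a) = (2.0509 - 12)^2/(4*5)
= 98.9846/20 = 4.9492


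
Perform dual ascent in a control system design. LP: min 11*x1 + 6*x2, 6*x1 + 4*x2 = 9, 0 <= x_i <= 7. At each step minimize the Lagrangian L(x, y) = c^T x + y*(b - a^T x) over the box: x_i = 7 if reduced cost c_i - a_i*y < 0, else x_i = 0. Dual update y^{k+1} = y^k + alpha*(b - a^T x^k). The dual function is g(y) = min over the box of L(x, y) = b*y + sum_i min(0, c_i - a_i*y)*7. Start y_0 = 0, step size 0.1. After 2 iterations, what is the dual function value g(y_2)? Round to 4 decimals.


Dual ascent for LP: min 11*x1 + 6*x2, 6*x1 + 4*x2 = 9, 0 <= x_i <= 7
Step 1: y^k = 0.0, reduced costs: (11.0, 6.0)
  x^k = (0.0, 0.0), subgradient = b - a^T x = 9.0
  y^{k+1} = 0.0 + 0.1*9.0 = 0.9
Step 2: y^k = 0.9, reduced costs: (5.6, 2.4)
  x^k = (0.0, 0.0), subgradient = b - a^T x = 9.0
  y^{k+1} = 0.9 + 0.1*9.0 = 1.8
Dual objective at y_2 = 1.8: reduced costs (0.2, -1.2), box minimizer x = (0.0, 7.0)
g(y_2) = b*y + (c1 - a1*y)*x1 + (c2 - a2*y)*x2 = 9*1.8 + 0.2*0.0 + (-1.2)*7.0 = 16.2 + 0.0 - 8.4 = 7.8


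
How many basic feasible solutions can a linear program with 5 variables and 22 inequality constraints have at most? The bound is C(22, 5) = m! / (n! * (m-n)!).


Each vertex corresponds to some choice of n active constraints out of m, so the number of vertices is at most C(m, n) = m! / (n!(m-n)!).
m = 22, n = 5
Numerator: 22 * 21 * 20 * 19 * 18
Denominator: 5! = 120
C(22, 5) = 26334


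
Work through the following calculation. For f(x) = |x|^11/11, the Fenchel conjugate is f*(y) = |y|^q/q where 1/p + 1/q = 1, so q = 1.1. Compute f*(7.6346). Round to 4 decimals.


The conjugate exponent q satisfies 1/p + 1/q = 1.
p = 11, so q = 11/(11 - 1) = 1.1
|y|^q = 7.6346^1.1 = 9.3555
f*(7.6346) = 9.3555 / 1.1 = 8.505


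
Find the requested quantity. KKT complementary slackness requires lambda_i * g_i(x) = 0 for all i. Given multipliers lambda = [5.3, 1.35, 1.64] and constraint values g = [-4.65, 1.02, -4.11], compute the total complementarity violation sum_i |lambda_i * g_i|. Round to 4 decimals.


KKT complementary slackness check:
lambda_1 * g_1 = 5.3 * -4.65 = -24.645
lambda_2 * g_2 = 1.35 * 1.02 = 1.377
lambda_3 * g_3 = 1.64 * -4.11 = -6.7404
Total violation = 24.645 + 1.377 + 6.7404 = 32.7624


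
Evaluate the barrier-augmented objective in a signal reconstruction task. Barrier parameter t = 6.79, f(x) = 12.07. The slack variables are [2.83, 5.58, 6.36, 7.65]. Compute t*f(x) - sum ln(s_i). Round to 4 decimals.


Step 1: Compute log-barrier.
ln values: [1.0403, 1.7192, 1.85, 2.0347]
phi = -(1.0403 + 1.7192 + 1.85 + 2.0347) = -6.6442
Step 2: Compute augmented objective.
t*f(x) = 6.79*12.07 = 81.9553
Total = 81.9553 - 6.6442 = 75.3111


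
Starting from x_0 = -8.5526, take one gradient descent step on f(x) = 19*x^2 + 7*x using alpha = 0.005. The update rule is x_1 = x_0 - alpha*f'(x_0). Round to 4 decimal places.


We compute the gradient at x_0 and apply the update.
f'(x) = 38*x + 7
f'(-8.5526) = 38*-8.5526 + 7 = -317.9988
x_1 = -8.5526 - 0.005*-317.9988 = -6.9626


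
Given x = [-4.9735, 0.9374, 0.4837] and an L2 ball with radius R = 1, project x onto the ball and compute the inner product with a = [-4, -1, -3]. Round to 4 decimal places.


Step 1: Compute ||x|| (intermediates to 6 decimals).
||x|| = sqrt((-4.9735)^2 + 0.9374^2 + 0.4837^2) = 5.084131
Step 2: Project.
Since ||x|| > R, scale = R/||x|| = 1/5.084131 = 0.19669, proj(x) = scale * x
proj(x) = [-0.978238, 0.184377, 0.095139]
Step 3: Dot product.
a^T * proj(x) = -4*(-0.978238) - 1*0.184377 - 3*0.095139 = 3.4432


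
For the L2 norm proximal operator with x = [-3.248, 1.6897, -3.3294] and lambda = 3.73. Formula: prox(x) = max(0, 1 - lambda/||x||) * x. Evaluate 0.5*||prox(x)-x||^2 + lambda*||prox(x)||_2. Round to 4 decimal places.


Step 1: Compute ||x||.
||x|| = 4.9487
Step 2: Compute scaling factor.
scale = max(0, 1 - 3.73/4.9487) = 0.2463
Step 3: prox(x) = [-0.7999, 0.4161, -0.8199]
||prox(x)|| = 1.2187
Step 4: Proximal objective.
0.5*||prox-x||^2 = 6.9565
lambda*||prox|| = 4.5458
Total = 11.5021


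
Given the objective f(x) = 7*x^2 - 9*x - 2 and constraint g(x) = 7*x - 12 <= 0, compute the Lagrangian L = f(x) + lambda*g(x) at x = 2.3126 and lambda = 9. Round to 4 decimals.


Step 1: Evaluate f(x).
f(2.3126) = 7*2.3126^2 - 9*2.3126 - 2 = 14.6234
Step 2: Evaluate g(x).
g(2.3126) = 7*2.3126 - 12 = 4.1882
Step 3: Compute Lagrangian.
L = 14.6234 + 9*4.1882 = 52.3172


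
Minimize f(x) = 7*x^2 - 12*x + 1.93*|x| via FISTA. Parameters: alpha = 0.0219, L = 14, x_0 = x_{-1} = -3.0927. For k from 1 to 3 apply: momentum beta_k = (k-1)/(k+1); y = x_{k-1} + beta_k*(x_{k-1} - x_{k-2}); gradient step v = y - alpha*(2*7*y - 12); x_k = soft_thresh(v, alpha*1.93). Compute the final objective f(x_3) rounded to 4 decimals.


FISTA on f(x) = 7*x^2 - 12*x + 1.93*|x|
L = 14, alpha = 0.0219
Iteration 1: beta = 0.0, y = -3.0927 + 0.0*(-3.0927 + 3.0927) = -3.0927
  grad(y) = -55.2978, v = y - alpha*grad = -1.8817
  prox(v) = soft_thresh(-1.8817, 0.0423) = -1.8394
Iteration 2: beta = 0.3333, y = -1.8394 + 0.3333*(-1.8394 + 3.0927) = -1.4216
  grad(y) = -31.9031, v = y - alpha*grad = -0.723
  prox(v) = soft_thresh(-0.723, 0.0423) = -0.6807
Iteration 3: beta = 0.5, y = -0.6807 + 0.5*(-0.6807 + 1.8394) = -0.1014
  grad(y) = -13.4189, v = y - alpha*grad = 0.1925
  prox(v) = soft_thresh(0.1925, 0.0423) = 0.1503
f(x_3) = 7*0.1503^2 - 12*0.1503 + 1.93*|0.1503| = -1.355


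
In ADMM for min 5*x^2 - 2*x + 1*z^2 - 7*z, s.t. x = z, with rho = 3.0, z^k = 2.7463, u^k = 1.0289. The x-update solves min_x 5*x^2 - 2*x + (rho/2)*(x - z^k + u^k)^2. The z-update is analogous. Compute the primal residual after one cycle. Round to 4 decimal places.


ADMM iteration with rho = 3.0, z^k = 2.7463, u^k = 1.0289
Step 1: x-update.
Minimize 5*x^2 - 2*x + (3.0/2)*(x - 2.7463 + 1.0289)^2
FOC: (2*5 + 3.0)*x = 2 + 3.0*(2.7463 - 1.0289)
x^{k+1} = 0.5502
Step 2: z-update.
Minimize 1*z^2 - 7*z + (3.0/2)*(0.5502 - z + 1.0289)^2
FOC: (2*1 + 3.0)*z = 7 + 3.0*(0.5502 + 1.0289)
z^{k+1} = 2.3474
Step 3: u-update.
u^{k+1} = 1.0289 + 0.5502 - 2.3474 = -0.7684
Step 4: Primal residual = |0.5502 - 2.3474| = 1.7973


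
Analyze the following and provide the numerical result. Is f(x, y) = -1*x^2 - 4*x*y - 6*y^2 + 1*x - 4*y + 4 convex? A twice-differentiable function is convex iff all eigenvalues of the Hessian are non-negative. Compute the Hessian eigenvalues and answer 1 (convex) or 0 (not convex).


The Hessian of f(x,y) = -1*x^2 - 4*x*y - 6*y^2 + 1*x - 4*y + 4 is:
H = [[-2, -4], [-4, -12]]
Trace = -2 - 12 = -14
Determinant = -2*-12 - (-4)^2 = 8
Discriminant = (-14)^2 - 4*8 = 164.0
Eigenvalues: lambda_1 = -13.4031, lambda_2 = -0.5969
The function is not convex.

0


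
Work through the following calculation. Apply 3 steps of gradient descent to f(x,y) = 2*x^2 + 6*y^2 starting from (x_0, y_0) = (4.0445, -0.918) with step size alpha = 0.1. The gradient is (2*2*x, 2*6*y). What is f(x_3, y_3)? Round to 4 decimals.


Gradient descent on f(x,y) = 2*x^2 + 6*y^2.
Starting point: (4.0445, -0.918), alpha = 0.1
Step 1: grad_x = 2*2*4.0445 = 16.178, grad_y = 2*6*-0.918 = -11.016
  x_1 = 4.0445 - 0.1*16.178 = 2.4267
  y_1 = -0.918 - 0.1*-11.016 = 0.1836
Step 2: grad_x = 2*2*2.4267 = 9.7068, grad_y = 2*6*0.1836 = 2.2032
  x_2 = 2.4267 - 0.1*9.7068 = 1.456
  y_2 = 0.1836 - 0.1*2.2032 = -0.0367
Step 3: grad_x = 2*2*1.456 = 5.8241, grad_y = 2*6*-0.0367 = -0.4406
  x_3 = 1.456 - 0.1*5.8241 = 0.8736
  y_3 = -0.0367 - 0.1*-0.4406 = 0.0073
f(0.8736, 0.0073) = 2*0.8736^2 + 6*0.0073^2 = 1.5267


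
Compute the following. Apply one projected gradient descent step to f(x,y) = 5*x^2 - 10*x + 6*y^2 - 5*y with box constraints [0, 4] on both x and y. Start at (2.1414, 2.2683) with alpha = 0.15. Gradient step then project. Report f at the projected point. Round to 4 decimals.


Step 1: Compute gradient at (2.1414, 2.2683).
grad_x = 2*5*2.1414 - 10 = 11.414
grad_y = 2*6*2.2683 - 5 = 22.2196
Step 2: Gradient step.
x_raw = 2.1414 - 0.15*11.414 = 0.4293
y_raw = 2.2683 - 0.15*22.2196 = -1.0646
Step 3: Project onto [0, 4].
x_proj = clip(0.4293) = 0.4293
y_proj = clip(-1.0646) = 0.0
Step 4: Evaluate f.
f(0.4293, 0.0) = -3.3715


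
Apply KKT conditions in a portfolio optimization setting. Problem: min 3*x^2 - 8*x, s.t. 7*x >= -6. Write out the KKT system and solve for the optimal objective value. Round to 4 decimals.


Step 1: Try lambda = 0 (constraint inactive).
Stationarity: 2*3*x - 8 = 0
x* = 8/(2*3) = 4/3 = 1.3333 (rounded; the exact value 4/3 is used below)
Check constraint: 7*1.3333 = 9.3331 >= -6 -- satisfied.
Step 2: Compute optimal value.
f(x*) = 3*(4/3)^2 - 8*(4/3) = -5.3333


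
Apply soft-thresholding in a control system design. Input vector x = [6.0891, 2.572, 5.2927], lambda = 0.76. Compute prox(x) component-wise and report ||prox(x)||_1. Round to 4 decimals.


Soft-thresholding with lambda = 0.76:
prox(6.0891) = sign(6.0891)*max(|6.0891| - 0.76, 0) = 5.3291
prox(2.572) = sign(2.572)*max(|2.572| - 0.76, 0) = 1.812
prox(5.2927) = sign(5.2927)*max(|5.2927| - 0.76, 0) = 4.5327
prox(x) = [5.3291, 1.812, 4.5327]
||prox(x)||_1 = 5.3291 + 1.812 + 4.5327 = 11.6738


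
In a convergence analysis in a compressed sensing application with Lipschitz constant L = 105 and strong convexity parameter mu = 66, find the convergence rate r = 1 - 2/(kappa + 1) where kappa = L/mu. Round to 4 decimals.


Step 1: Compute the condition number.
kappa = L/mu = 105/66 = 1.5909
Step 2: Compute the convergence rate.
r = 1 - 2/(kappa + 1) = 1 - 2*mu/(L + mu) = (L - mu)/(L + mu) = 39/171 = 0.2281


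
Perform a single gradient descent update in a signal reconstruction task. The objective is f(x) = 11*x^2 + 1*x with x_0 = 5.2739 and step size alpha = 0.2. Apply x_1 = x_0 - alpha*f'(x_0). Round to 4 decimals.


We compute the gradient at x_0 and apply the update.
f'(x) = 22*x + 1
f'(5.2739) = 22*5.2739 + 1 = 117.0258
x_1 = 5.2739 - 0.2*117.0258 = -18.1313


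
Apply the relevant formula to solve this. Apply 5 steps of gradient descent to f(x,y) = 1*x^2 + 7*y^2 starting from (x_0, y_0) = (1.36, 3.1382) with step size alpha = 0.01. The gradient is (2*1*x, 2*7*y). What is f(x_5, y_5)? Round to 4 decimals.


Gradient descent on f(x,y) = 1*x^2 + 7*y^2.
Starting point: (1.36, 3.1382), alpha = 0.01
Step 1: grad_x = 2*1*1.36 = 2.72, grad_y = 2*7*3.1382 = 43.9348
  x_1 = 1.36 - 0.01*2.72 = 1.3328
  y_1 = 3.1382 - 0.01*43.9348 = 2.6989
Step 2: grad_x = 2*1*1.3328 = 2.6656, grad_y = 2*7*2.6989 = 37.7839
  x_2 = 1.3328 - 0.01*2.6656 = 1.3061
  y_2 = 2.6989 - 0.01*37.7839 = 2.321
Step 3: grad_x = 2*1*1.3061 = 2.6123, grad_y = 2*7*2.321 = 32.4942
  x_3 = 1.3061 - 0.01*2.6123 = 1.28
  y_3 = 2.321 - 0.01*32.4942 = 1.9961
Step 4: grad_x = 2*1*1.28 = 2.56, grad_y = 2*7*1.9961 = 27.945
  x_4 = 1.28 - 0.01*2.56 = 1.2544
  y_4 = 1.9961 - 0.01*27.945 = 1.7166
Step 5: grad_x = 2*1*1.2544 = 2.5088, grad_y = 2*7*1.7166 = 24.0327
  x_5 = 1.2544 - 0.01*2.5088 = 1.2293
  y_5 = 1.7166 - 0.01*24.0327 = 1.4763
f(1.2293, 1.4763) = 1*1.2293^2 + 7*1.4763^2 = 16.7674


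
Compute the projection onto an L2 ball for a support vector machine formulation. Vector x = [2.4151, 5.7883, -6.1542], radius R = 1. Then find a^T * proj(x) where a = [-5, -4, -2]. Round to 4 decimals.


Step 1: Compute ||x|| (intermediates to 6 decimals).
||x|| = sqrt(2.4151^2 + 5.7883^2 + (-6.1542)^2) = 8.786996
Step 2: Project.
Since ||x|| > R, scale = R/||x|| = 1/8.786996 = 0.113805, proj(x) = scale * x
proj(x) = [0.27485, 0.658737, -0.700379]
Step 3: Dot product.
a^T * proj(x) = -5*0.27485 - 4*0.658737 - 2*(-0.700379) = -2.6084


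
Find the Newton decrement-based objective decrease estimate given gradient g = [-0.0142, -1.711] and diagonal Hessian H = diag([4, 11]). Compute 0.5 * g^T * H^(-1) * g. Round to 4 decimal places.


Step 1: H is diagonal, so H^(-1) * g = [-0.0036, -0.1555].
Step 2: g^T H^(-1) g = sum_i g_i^2 / H_ii
  = (-0.0142)^2/4 + (-1.711)^2/11
  = 0.0001 + 0.2661 = 0.2662
Step 3: Objective decrease = 0.5 * g^T H^(-1) g = 0.1331


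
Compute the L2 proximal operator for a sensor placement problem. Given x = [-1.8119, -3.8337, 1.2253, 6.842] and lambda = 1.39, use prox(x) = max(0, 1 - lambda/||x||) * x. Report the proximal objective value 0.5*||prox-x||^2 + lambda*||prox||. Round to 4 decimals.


Step 1: Compute ||x||.
||x|| = 8.1421
Step 2: Compute scaling factor.
scale = max(0, 1 - 1.39/8.1421) = 0.8293
Step 3: prox(x) = [-1.5026, -3.1792, 1.0161, 5.674]
||prox(x)|| = 6.7521
Step 4: Proximal objective.
0.5*||prox-x||^2 = 0.9661
lambda*||prox|| = 9.3854
Total = 10.3515


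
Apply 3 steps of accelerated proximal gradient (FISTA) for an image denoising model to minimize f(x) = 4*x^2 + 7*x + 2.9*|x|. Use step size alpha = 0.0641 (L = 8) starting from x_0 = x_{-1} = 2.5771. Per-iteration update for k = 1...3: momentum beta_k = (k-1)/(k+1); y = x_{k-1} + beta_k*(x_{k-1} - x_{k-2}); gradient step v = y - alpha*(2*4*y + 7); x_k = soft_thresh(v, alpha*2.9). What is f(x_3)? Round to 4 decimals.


FISTA on f(x) = 4*x^2 + 7*x + 2.9*|x|
L = 8, alpha = 0.0641
Iteration 1: beta = 0.0, y = 2.5771 + 0.0*(2.5771 - 2.5771) = 2.5771
  grad(y) = 27.6168, v = y - alpha*grad = 0.8069
  prox(v) = soft_thresh(0.8069, 0.1859) = 0.621
Iteration 2: beta = 0.3333, y = 0.621 + 0.3333*(0.621 - 2.5771) = -0.0311
  grad(y) = 6.7514, v = y - alpha*grad = -0.4638
  prox(v) = soft_thresh(-0.4638, 0.1859) = -0.2779
Iteration 3: beta = 0.5, y = -0.2779 + 0.5*(-0.2779 - 0.621) = -0.7274
  grad(y) = 1.1807, v = y - alpha*grad = -0.8031
  prox(v) = soft_thresh(-0.8031, 0.1859) = -0.6172
f(x_3) = 4*(-0.6172)^2 + 7*(-0.6172) + 2.9*|-0.6172| = -1.0068


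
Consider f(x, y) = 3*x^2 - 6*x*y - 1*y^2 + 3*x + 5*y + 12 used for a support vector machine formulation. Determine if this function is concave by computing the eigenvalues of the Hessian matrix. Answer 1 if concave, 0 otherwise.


The Hessian of f(x,y) = 3*x^2 - 6*x*y - 1*y^2 + 3*x + 5*y + 12 is:
H = [[6, -6], [-6, -2]]
Trace = 6 - 2 = 4
Determinant = 6*-2 - (-6)^2 = -48
Discriminant = (4)^2 - 4*-48 = 208.0
Eigenvalues: lambda_1 = -5.2111, lambda_2 = 9.2111
The function is not concave.

0


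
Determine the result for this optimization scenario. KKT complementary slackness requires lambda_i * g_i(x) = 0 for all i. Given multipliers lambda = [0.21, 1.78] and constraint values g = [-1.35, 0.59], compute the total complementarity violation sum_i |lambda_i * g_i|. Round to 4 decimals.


KKT complementary slackness check:
lambda_1 * g_1 = 0.21 * -1.35 = -0.2835
lambda_2 * g_2 = 1.78 * 0.59 = 1.0502
Total violation = 0.2835 + 1.0502 = 1.3337


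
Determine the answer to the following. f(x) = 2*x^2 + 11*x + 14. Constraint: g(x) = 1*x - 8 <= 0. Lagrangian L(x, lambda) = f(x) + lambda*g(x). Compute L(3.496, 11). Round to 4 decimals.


Step 1: Evaluate f(x).
f(3.496) = 2*3.496^2 + 11*3.496 + 14 = 76.9
Step 2: Evaluate g(x).
g(3.496) = 1*3.496 - 8 = -4.504
Step 3: Compute Lagrangian.
L = 76.9 + 11*-4.504 = 27.356


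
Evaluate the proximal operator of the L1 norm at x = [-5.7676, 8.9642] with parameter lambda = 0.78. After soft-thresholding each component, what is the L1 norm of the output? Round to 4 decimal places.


Soft-thresholding with lambda = 0.78:
prox(-5.7676) = sign(-5.7676)*max(|-5.7676| - 0.78, 0) = -4.9876
prox(8.9642) = sign(8.9642)*max(|8.9642| - 0.78, 0) = 8.1842
prox(x) = [-4.9876, 8.1842]
||prox(x)||_1 = 4.9876 + 8.1842 = 13.1718


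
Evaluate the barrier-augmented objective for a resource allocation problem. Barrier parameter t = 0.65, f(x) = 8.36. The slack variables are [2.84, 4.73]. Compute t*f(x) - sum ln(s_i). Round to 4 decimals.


Step 1: Compute log-barrier.
ln values: [1.0438, 1.5539]
phi = -(1.0438 + 1.5539) = -2.5977
Step 2: Compute augmented objective.
t*f(x) = 0.65*8.36 = 5.434
Total = 5.434 - 2.5977 = 2.8363


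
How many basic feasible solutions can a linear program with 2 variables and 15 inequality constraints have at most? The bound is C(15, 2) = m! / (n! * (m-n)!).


Each vertex corresponds to some choice of n active constraints out of m, so the number of vertices is at most C(m, n) = m! / (n!(m-n)!).
m = 15, n = 2
Numerator: 15 * 14
Denominator: 2! = 2
C(15, 2) = 105


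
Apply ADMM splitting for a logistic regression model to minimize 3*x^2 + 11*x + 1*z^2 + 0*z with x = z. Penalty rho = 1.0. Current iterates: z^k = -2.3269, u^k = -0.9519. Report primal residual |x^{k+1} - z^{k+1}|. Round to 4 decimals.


ADMM iteration with rho = 1.0, z^k = -2.3269, u^k = -0.9519
Step 1: x-update.
Minimize 3*x^2 + 11*x + (1.0/2)*(x + 2.3269 - 0.9519)^2
FOC: (2*3 + 1.0)*x = -11 + 1.0*(-2.3269 + 0.9519)
x^{k+1} = -1.7679
Step 2: z-update.
Minimize 1*z^2 + 0*z + (1.0/2)*(-1.7679 - z - 0.9519)^2
FOC: (2*1 + 1.0)*z = 0 + 1.0*(-1.7679 - 0.9519)
z^{k+1} = -0.9066
Step 3: u-update.
u^{k+1} = -0.9519 - 1.7679 + 0.9066 = -1.8132
Step 4: Primal residual = |-1.7679 + 0.9066| = 0.8613


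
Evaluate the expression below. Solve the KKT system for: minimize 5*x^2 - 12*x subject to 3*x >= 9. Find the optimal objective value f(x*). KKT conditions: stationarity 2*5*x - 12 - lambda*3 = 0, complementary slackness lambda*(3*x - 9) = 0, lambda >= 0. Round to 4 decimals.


Step 1: Try lambda = 0 (constraint inactive).
x_unc = 12/(2*5) = 1.2
Check: 3*1.2 = 3.6 < 9 -- violated!
Step 2: Constraint must be active: 3*x = 9
x* = 9/3 = 3.0
lambda = (2*5*3.0 - 12)/3 = 6.0
Step 3: Compute optimal value.
f(x*) = 5*3.0^2 - 12*3.0 = 9.0


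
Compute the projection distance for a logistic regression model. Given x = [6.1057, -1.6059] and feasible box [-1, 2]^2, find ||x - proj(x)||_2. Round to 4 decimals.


Project each component onto [-1, 2].
clip(6.1057) = 2.0, clip(-1.6059) = -1.0
Projection = [2.0, -1.0]
Squared diffs: [16.8568, 0.3671]
Distance = sqrt(17.2239) = 4.1502


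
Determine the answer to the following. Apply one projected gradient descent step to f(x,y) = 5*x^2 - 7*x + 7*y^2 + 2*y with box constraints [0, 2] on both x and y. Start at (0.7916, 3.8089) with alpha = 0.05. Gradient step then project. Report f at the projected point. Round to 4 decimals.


Step 1: Compute gradient at (0.7916, 3.8089).
grad_x = 2*5*0.7916 - 7 = 0.916
grad_y = 2*7*3.8089 + 2 = 55.3246
Step 2: Gradient step.
x_raw = 0.7916 - 0.05*0.916 = 0.7458
y_raw = 3.8089 - 0.05*55.3246 = 1.0427
Step 3: Project onto [0, 2].
x_proj = clip(0.7458) = 0.7458
y_proj = clip(1.0427) = 1.0427
Step 4: Evaluate f.
f(0.7458, 1.0427) = 7.256


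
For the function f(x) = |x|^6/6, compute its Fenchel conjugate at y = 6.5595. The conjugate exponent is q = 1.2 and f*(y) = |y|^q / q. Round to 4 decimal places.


The conjugate exponent q satisfies 1/p + 1/q = 1.
p = 6, so q = 6/(6 - 1) = 1.2
|y|^q = 6.5595^1.2 = 9.5553
f*(6.5595) = 9.5553 / 1.2 = 7.9628


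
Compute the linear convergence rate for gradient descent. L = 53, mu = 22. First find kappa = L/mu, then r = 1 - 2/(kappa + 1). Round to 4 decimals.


Step 1: Compute the condition number.
kappa = L/mu = 53/22 = 2.4091
Step 2: Compute the convergence rate.
r = 1 - 2/(kappa + 1) = 1 - 2*mu/(L + mu) = (L - mu)/(L + mu) = 31/75 = 0.4133


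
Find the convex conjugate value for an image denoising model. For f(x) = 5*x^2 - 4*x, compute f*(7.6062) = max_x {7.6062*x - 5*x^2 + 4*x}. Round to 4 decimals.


f*(y) = sup_x {y*x - a*x^2 - b*x} = sup_x {(y-b)*x - a*x^2}
FOC: (y - b) - 2a*x = 0 => x* = (y - b)/(2a)
x* = (7.6062 + 4)/(2*5) = 1.1606
f*(7.6062) = (y-b)^2/(4a) = (7.6062 + 4)^2/(4*5)
= 134.7039/20 = 6.7352


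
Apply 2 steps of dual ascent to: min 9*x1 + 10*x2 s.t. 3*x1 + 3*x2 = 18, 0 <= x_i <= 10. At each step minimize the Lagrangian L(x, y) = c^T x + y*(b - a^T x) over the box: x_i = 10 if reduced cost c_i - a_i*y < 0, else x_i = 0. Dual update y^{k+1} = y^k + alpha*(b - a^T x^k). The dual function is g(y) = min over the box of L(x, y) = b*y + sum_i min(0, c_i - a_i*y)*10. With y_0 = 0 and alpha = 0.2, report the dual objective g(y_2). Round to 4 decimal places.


Dual ascent for LP: min 9*x1 + 10*x2, 3*x1 + 3*x2 = 18, 0 <= x_i <= 10
Step 1: y^k = 0.0, reduced costs: (9.0, 10.0)
  x^k = (0.0, 0.0), subgradient = b - a^T x = 18.0
  y^{k+1} = 0.0 + 0.2*18.0 = 3.6
Step 2: y^k = 3.6, reduced costs: (-1.8, -0.8)
  x^k = (10.0, 10.0), subgradient = b - a^T x = -42.0
  y^{k+1} = 3.6 + 0.2*-42.0 = -4.8
Dual objective at y_2 = -4.8: reduced costs (23.4, 24.4), box minimizer x = (0.0, 0.0)
g(y_2) = b*y + (c1 - a1*y)*x1 + (c2 - a2*y)*x2 = 18*(-4.8) + 23.4*0.0 + 24.4*0.0 = -86.4 + 0.0 + 0.0 = -86.4


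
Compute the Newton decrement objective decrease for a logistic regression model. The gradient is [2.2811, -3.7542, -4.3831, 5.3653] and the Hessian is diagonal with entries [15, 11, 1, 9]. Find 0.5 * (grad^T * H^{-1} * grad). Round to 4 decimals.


Step 1: H is diagonal, so H^(-1) * g = [0.1521, -0.3413, -4.3831, 0.5961].
Step 2: g^T H^(-1) g = sum_i g_i^2 / H_ii
  = (2.2811)^2/15 + (-3.7542)^2/11 + (-4.3831)^2/1 + (5.3653)^2/9
  = 0.3469 + 1.2813 + 19.2116 + 3.1985 = 24.0382
Step 3: Objective decrease = 0.5 * g^T H^(-1) g = 12.0191


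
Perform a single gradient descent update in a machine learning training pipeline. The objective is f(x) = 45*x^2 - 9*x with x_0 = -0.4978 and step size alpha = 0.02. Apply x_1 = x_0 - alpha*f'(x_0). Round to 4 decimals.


We compute the gradient at x_0 and apply the update.
f'(x) = 90*x - 9
f'(-0.4978) = 90*-0.4978 - 9 = -53.802
x_1 = -0.4978 - 0.02*-53.802 = 0.5782
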